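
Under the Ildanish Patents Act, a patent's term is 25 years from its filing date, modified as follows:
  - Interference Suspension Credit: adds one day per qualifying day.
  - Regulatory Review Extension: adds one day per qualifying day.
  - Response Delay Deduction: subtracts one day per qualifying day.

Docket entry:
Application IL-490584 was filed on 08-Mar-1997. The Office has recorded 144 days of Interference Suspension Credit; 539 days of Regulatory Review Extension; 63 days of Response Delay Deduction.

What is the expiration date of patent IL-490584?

Base term: filing date + 25 years → 8 March 2022.
Interference Suspension Credit: +144 days → 30 July 2022.
Regulatory Review Extension: +539 days → 20 January 2024.
Response Delay Deduction: −63 days → 18 November 2023.

November 18, 2023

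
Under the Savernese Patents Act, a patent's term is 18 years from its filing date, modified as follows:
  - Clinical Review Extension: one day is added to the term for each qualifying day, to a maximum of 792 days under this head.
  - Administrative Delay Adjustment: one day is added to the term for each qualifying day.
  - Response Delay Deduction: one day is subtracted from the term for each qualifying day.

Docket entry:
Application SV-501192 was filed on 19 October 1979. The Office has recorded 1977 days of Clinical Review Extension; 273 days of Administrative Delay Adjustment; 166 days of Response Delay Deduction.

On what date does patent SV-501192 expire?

2000-04-05

Base term: filing date + 18 years → 19 October 1997.
Clinical Review Extension: 1977 days claimed exceeds the 792-day cap, so +792 days → 20 December 1999.
Administrative Delay Adjustment: +273 days → 18 September 2000.
Response Delay Deduction: −166 days → 5 April 2000.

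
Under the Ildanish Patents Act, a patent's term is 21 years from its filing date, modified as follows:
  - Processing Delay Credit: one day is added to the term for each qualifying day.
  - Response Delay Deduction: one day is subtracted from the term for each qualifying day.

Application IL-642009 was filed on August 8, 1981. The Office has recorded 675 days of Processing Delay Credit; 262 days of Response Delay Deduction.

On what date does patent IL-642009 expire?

September 25, 2003

Base term: filing date + 21 years → 8 August 2002.
Processing Delay Credit: +675 days → 13 June 2004.
Response Delay Deduction: −262 days → 25 September 2003.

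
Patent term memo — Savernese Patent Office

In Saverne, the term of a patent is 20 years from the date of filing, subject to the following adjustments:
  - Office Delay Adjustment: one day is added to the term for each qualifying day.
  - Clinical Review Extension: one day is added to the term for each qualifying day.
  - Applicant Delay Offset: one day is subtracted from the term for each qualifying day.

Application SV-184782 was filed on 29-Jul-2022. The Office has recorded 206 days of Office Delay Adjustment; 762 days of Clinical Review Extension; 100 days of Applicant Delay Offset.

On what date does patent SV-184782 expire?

Base term: filing date + 20 years → 29 July 2042.
Office Delay Adjustment: +206 days → 20 February 2043.
Clinical Review Extension: +762 days → 23 March 2045.
Applicant Delay Offset: −100 days → 13 December 2044.

December 13, 2044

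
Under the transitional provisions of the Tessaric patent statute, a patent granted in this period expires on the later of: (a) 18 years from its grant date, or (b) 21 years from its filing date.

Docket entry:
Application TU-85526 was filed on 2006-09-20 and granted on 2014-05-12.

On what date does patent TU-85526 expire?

(a) grant + 18 years → 12 May 2032.
(b) filing + 21 years → 20 September 2027.
Later of the two: 12 May 2032.

May 12, 2032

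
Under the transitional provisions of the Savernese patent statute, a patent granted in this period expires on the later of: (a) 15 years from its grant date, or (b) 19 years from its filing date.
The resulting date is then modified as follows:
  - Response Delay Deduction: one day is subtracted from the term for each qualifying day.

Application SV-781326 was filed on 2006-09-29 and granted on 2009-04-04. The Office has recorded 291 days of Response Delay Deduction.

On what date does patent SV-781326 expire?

(a) grant + 15 years → 4 April 2024.
(b) filing + 19 years → 29 September 2025.
Later of the two: 29 September 2025.
Response Delay Deduction: −291 days → 12 December 2024.

December 12, 2024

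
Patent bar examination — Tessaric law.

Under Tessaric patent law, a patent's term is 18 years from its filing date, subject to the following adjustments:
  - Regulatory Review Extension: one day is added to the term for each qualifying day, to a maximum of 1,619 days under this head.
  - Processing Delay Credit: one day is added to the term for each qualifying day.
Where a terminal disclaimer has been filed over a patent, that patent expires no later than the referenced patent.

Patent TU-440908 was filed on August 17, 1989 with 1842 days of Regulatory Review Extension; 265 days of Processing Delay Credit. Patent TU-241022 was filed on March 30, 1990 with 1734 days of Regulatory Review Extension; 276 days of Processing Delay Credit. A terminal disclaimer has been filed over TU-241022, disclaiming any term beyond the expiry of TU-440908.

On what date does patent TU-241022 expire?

2012-10-13

Natural term of TU-241022:
  Base: filing + 18 years → 30 March 2008.
  Regulatory Review Extension: 1734 days claimed exceeds the 1619-day cap, so +1619 days → 4 September 2012.
  Processing Delay Credit: +276 days → 7 June 2013.
Expiry of referenced patent TU-440908:
  Base: filing + 18 years → 17 August 2007.
  Regulatory Review Extension: 1842 days claimed exceeds the 1619-day cap, so +1619 days → 22 January 2012.
  Processing Delay Credit: +265 days → 13 October 2012.
Terminal disclaimer: TU-241022 expires on the earlier of 7 June 2013 and 13 October 2012.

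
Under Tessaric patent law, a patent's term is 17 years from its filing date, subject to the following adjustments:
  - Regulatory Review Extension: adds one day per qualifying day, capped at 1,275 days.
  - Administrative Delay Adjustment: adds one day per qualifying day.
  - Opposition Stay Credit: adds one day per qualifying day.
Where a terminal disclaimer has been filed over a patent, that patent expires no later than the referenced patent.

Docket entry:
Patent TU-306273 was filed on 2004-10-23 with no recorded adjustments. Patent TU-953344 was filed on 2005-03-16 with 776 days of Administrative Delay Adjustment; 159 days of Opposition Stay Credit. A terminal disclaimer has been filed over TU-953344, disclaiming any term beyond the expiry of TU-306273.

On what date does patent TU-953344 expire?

October 23, 2021

Natural term of TU-953344:
  Base: filing + 17 years → 16 March 2022.
  Administrative Delay Adjustment: +776 days → 30 April 2024.
  Opposition Stay Credit: +159 days → 6 October 2024.
Expiry of referenced patent TU-306273:
  Base: filing + 17 years → 23 October 2021.
Terminal disclaimer: TU-953344 expires on the earlier of 6 October 2024 and 23 October 2021.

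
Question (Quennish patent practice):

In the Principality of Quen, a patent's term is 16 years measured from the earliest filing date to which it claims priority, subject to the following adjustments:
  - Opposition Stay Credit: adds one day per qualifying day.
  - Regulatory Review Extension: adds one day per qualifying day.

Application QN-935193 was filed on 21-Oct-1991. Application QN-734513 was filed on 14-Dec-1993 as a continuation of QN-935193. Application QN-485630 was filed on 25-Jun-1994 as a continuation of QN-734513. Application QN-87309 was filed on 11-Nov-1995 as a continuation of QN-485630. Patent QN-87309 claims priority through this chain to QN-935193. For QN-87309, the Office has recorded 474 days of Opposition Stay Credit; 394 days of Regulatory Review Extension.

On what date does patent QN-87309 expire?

Earliest priority filing: 21 October 1991.
Base term: 21 October 1991 + 16 years → 21 October 2007.
Opposition Stay Credit: +474 days → 6 February 2009.
Regulatory Review Extension: +394 days → 7 March 2010.

2010-03-07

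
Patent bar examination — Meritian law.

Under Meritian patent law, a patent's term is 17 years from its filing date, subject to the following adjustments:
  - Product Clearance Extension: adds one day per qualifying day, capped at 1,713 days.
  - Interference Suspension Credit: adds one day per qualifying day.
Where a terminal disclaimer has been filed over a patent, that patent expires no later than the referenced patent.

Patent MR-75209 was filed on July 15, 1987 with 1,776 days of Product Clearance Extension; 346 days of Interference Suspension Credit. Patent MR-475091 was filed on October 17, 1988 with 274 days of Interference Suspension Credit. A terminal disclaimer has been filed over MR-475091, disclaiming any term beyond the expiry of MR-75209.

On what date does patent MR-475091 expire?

Natural term of MR-475091:
  Base: filing + 17 years → 17 October 2005.
  Interference Suspension Credit: +274 days → 18 July 2006.
Expiry of referenced patent MR-75209:
  Base: filing + 17 years → 15 July 2004.
  Product Clearance Extension: 1776 days claimed exceeds the 1713-day cap, so +1713 days → 24 March 2009.
  Interference Suspension Credit: +346 days → 5 March 2010.
Terminal disclaimer: MR-475091 expires on the earlier of 18 July 2006 and 5 March 2010.

2006-07-18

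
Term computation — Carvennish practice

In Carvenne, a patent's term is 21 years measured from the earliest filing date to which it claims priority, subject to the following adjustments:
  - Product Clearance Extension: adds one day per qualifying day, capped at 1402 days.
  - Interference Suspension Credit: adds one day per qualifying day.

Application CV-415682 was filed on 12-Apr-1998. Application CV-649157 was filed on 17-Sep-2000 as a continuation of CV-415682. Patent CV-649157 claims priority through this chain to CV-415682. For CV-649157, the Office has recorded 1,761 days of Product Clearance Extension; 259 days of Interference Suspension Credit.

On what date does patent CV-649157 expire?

Earliest priority filing: 12 April 1998.
Base term: 12 April 1998 + 21 years → 12 April 2019.
Product Clearance Extension: 1761 days claimed exceeds the 1402-day cap, so +1402 days → 12 February 2023.
Interference Suspension Credit: +259 days → 29 October 2023.

October 29, 2023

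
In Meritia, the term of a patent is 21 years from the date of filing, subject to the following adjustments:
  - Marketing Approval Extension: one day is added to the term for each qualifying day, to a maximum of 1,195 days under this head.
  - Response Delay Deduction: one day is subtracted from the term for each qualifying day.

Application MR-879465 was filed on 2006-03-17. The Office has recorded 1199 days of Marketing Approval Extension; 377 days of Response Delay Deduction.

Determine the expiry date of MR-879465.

Base term: filing date + 21 years → 17 March 2027.
Marketing Approval Extension: 1199 days claimed exceeds the 1195-day cap, so +1195 days → 24 June 2030.
Response Delay Deduction: −377 days → 12 June 2029.

2029-06-12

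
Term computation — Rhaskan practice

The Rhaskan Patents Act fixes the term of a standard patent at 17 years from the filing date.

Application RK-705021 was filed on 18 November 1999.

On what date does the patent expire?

Filing date + 17 years → 18 November 2016.

November 18, 2016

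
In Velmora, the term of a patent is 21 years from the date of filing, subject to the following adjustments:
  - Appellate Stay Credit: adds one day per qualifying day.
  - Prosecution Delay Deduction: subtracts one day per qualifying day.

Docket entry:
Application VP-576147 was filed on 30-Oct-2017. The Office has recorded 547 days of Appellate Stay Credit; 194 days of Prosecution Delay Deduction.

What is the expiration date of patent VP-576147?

Base term: filing date + 21 years → 30 October 2038.
Appellate Stay Credit: +547 days → 29 April 2040.
Prosecution Delay Deduction: −194 days → 18 October 2039.

2039-10-18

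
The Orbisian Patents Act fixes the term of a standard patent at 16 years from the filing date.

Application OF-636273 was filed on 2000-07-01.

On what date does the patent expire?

Filing date + 16 years → 1 July 2016.

2016-07-01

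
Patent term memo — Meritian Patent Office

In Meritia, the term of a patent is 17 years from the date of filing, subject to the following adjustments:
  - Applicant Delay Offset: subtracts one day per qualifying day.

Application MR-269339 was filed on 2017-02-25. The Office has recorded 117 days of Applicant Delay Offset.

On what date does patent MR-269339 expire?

Base term: filing date + 17 years → 25 February 2034.
Applicant Delay Offset: −117 days → 31 October 2033.

2033-10-31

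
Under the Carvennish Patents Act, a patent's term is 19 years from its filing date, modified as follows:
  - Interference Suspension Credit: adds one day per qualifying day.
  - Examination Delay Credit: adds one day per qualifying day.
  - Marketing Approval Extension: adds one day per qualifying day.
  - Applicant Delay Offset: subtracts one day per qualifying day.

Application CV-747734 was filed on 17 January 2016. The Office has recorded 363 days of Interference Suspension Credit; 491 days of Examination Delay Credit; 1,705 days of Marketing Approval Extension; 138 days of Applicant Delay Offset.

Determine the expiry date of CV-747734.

Base term: filing date + 19 years → 17 January 2035.
Interference Suspension Credit: +363 days → 15 January 2036.
Examination Delay Credit: +491 days → 20 May 2037.
Marketing Approval Extension: +1705 days → 19 January 2042.
Applicant Delay Offset: −138 days → 3 September 2041.

September 3, 2041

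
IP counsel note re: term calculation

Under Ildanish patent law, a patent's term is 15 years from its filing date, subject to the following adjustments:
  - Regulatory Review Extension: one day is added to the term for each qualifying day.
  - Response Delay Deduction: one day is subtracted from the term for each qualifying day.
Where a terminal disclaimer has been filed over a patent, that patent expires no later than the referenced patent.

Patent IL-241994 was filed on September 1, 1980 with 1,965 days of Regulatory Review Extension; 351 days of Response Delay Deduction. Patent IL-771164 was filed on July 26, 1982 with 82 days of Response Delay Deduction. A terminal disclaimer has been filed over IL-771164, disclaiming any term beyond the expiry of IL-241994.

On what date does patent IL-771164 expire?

May 5, 1997

Natural term of IL-771164:
  Base: filing + 15 years → 26 July 1997.
  Response Delay Deduction: −82 days → 5 May 1997.
Expiry of referenced patent IL-241994:
  Base: filing + 15 years → 1 September 1995.
  Regulatory Review Extension: +1965 days → 17 January 2001.
  Response Delay Deduction: −351 days → 1 February 2000.
Terminal disclaimer: IL-771164 expires on the earlier of 5 May 1997 and 1 February 2000.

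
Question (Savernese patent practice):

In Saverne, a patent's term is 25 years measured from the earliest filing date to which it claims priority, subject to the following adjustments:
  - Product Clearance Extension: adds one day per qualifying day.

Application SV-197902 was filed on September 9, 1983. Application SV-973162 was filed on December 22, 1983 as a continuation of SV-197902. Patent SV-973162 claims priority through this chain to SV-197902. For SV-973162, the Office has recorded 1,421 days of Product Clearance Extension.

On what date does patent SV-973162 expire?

2012-07-31

Earliest priority filing: 9 September 1983.
Base term: 9 September 1983 + 25 years → 9 September 2008.
Product Clearance Extension: +1421 days → 31 July 2012.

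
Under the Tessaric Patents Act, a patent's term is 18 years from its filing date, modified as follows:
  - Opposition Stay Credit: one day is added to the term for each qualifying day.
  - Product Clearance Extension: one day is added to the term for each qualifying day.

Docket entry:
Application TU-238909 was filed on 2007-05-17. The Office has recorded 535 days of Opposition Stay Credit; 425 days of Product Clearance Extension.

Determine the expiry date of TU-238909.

2028-01-02

Base term: filing date + 18 years → 17 May 2025.
Opposition Stay Credit: +535 days → 3 November 2026.
Product Clearance Extension: +425 days → 2 January 2028.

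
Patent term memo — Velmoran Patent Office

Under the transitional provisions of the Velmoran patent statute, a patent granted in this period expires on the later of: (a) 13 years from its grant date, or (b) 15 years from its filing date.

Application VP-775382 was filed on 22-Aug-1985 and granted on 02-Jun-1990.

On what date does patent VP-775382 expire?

(a) grant + 13 years → 2 June 2003.
(b) filing + 15 years → 22 August 2000.
Later of the two: 2 June 2003.

2003-06-02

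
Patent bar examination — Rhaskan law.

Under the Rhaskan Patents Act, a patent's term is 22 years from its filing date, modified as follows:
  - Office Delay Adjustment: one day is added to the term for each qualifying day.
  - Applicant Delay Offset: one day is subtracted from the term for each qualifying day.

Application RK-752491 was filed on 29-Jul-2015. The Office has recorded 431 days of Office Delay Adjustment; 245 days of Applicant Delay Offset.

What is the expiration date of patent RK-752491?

Base term: filing date + 22 years → 29 July 2037.
Office Delay Adjustment: +431 days → 3 October 2038.
Applicant Delay Offset: −245 days → 31 January 2038.

January 31, 2038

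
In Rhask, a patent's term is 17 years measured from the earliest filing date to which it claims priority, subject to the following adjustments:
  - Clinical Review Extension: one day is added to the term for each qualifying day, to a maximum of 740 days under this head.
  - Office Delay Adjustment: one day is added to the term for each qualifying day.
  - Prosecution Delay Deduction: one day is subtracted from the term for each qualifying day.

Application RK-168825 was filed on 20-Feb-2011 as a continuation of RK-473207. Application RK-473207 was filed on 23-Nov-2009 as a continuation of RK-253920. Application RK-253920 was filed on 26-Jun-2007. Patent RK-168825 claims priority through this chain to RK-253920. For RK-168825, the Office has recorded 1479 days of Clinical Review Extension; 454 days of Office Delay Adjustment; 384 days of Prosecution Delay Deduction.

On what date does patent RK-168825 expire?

Earliest priority filing: 26 June 2007.
Base term: 26 June 2007 + 17 years → 26 June 2024.
Clinical Review Extension: 1479 days claimed exceeds the 740-day cap, so +740 days → 6 July 2026.
Office Delay Adjustment: +454 days → 3 October 2027.
Prosecution Delay Deduction: −384 days → 14 September 2026.

September 14, 2026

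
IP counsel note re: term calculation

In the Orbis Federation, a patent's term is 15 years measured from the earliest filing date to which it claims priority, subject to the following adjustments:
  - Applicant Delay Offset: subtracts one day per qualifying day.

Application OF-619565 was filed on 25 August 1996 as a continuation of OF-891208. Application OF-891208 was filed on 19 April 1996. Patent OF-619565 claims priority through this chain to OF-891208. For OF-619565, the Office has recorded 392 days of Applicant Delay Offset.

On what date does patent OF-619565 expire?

Earliest priority filing: 19 April 1996.
Base term: 19 April 1996 + 15 years → 19 April 2011.
Applicant Delay Offset: −392 days → 23 March 2010.

March 23, 2010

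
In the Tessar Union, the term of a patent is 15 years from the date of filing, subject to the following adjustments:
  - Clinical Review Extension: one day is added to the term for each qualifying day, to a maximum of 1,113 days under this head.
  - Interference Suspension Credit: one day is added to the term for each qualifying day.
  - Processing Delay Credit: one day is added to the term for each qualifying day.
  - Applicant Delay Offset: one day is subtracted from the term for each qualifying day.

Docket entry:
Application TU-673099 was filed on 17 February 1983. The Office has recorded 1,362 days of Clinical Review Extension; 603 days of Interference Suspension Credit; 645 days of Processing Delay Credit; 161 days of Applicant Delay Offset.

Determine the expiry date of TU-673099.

Base term: filing date + 15 years → 17 February 1998.
Clinical Review Extension: 1362 days claimed exceeds the 1113-day cap, so +1113 days → 6 March 2001.
Interference Suspension Credit: +603 days → 30 October 2002.
Processing Delay Credit: +645 days → 5 August 2004.
Applicant Delay Offset: −161 days → 26 February 2004.

2004-02-26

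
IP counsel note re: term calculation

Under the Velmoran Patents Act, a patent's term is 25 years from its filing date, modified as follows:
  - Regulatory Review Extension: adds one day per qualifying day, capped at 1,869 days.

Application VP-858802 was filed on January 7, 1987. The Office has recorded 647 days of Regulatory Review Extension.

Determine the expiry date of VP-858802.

Base term: filing date + 25 years → 7 January 2012.
Regulatory Review Extension: 647 days (within the 1869-day cap) → +647 days → 15 October 2013.

October 15, 2013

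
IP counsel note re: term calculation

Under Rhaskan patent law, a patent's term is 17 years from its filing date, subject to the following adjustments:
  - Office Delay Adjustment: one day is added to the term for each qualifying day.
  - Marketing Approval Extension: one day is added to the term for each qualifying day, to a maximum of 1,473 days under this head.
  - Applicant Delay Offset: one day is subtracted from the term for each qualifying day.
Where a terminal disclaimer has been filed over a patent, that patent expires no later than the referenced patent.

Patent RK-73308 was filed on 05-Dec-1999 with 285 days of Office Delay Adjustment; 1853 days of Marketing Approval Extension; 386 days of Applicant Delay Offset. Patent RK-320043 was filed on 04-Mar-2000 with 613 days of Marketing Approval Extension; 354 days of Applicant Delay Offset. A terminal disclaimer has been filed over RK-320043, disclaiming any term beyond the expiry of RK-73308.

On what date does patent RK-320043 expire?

Natural term of RK-320043:
  Base: filing + 17 years → 4 March 2017.
  Marketing Approval Extension: 613 days (within the 1473-day cap) → +613 days → 7 November 2018.
  Applicant Delay Offset: −354 days → 18 November 2017.
Expiry of referenced patent RK-73308:
  Base: filing + 17 years → 5 December 2016.
  Office Delay Adjustment: +285 days → 16 September 2017.
  Marketing Approval Extension: 1853 days claimed exceeds the 1473-day cap, so +1473 days → 28 September 2021.
  Applicant Delay Offset: −386 days → 7 September 2020.
Terminal disclaimer: RK-320043 expires on the earlier of 18 November 2017 and 7 September 2020.

November 18, 2017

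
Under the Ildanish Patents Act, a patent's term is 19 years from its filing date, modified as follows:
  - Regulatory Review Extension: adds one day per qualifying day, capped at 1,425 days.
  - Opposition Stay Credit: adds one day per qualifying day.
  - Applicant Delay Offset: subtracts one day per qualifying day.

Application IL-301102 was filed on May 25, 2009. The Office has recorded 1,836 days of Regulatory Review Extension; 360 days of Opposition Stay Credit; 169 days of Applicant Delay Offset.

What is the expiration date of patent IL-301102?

October 27, 2032

Base term: filing date + 19 years → 25 May 2028.
Regulatory Review Extension: 1836 days claimed exceeds the 1425-day cap, so +1425 days → 19 April 2032.
Opposition Stay Credit: +360 days → 14 April 2033.
Applicant Delay Offset: −169 days → 27 October 2032.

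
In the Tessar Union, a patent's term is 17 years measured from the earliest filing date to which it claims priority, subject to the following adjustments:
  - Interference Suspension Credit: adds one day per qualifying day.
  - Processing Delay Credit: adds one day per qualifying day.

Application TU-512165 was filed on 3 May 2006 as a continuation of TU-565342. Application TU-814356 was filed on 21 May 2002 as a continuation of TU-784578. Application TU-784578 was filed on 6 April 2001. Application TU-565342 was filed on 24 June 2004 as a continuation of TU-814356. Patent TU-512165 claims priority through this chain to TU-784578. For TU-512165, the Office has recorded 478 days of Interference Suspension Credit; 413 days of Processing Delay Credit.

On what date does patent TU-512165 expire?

September 13, 2020

Earliest priority filing: 6 April 2001.
Base term: 6 April 2001 + 17 years → 6 April 2018.
Interference Suspension Credit: +478 days → 28 July 2019.
Processing Delay Credit: +413 days → 13 September 2020.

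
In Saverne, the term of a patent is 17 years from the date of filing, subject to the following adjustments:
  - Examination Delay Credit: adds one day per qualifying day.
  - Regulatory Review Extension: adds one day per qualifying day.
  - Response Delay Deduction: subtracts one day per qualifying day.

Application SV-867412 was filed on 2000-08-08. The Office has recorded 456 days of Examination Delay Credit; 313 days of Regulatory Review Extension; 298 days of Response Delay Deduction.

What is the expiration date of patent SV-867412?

2018-11-22

Base term: filing date + 17 years → 8 August 2017.
Examination Delay Credit: +456 days → 7 November 2018.
Regulatory Review Extension: +313 days → 16 September 2019.
Response Delay Deduction: −298 days → 22 November 2018.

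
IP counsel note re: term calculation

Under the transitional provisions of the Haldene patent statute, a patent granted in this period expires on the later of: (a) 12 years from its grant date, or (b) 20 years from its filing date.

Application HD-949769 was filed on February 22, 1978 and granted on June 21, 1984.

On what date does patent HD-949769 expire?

1998-02-22

(a) grant + 12 years → 21 June 1996.
(b) filing + 20 years → 22 February 1998.
Later of the two: 22 February 1998.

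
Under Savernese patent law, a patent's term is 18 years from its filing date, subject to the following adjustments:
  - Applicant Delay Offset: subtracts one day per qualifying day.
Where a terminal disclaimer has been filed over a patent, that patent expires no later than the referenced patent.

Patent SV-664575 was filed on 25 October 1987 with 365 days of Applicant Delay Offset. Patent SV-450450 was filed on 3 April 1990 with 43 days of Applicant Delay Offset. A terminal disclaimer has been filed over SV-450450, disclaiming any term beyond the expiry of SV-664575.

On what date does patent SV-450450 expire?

2004-10-25

Natural term of SV-450450:
  Base: filing + 18 years → 3 April 2008.
  Applicant Delay Offset: −43 days → 20 February 2008.
Expiry of referenced patent SV-664575:
  Base: filing + 18 years → 25 October 2005.
  Applicant Delay Offset: −365 days → 25 October 2004.
Terminal disclaimer: SV-450450 expires on the earlier of 20 February 2008 and 25 October 2004.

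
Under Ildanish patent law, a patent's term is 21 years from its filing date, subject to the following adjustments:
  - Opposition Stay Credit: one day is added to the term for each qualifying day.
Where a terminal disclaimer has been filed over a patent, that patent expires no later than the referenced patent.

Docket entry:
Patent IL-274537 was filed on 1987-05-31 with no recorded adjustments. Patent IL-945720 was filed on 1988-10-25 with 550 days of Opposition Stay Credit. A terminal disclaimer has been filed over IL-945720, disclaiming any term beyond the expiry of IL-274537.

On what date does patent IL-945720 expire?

Natural term of IL-945720:
  Base: filing + 21 years → 25 October 2009.
  Opposition Stay Credit: +550 days → 28 April 2011.
Expiry of referenced patent IL-274537:
  Base: filing + 21 years → 31 May 2008.
Terminal disclaimer: IL-945720 expires on the earlier of 28 April 2011 and 31 May 2008.

2008-05-31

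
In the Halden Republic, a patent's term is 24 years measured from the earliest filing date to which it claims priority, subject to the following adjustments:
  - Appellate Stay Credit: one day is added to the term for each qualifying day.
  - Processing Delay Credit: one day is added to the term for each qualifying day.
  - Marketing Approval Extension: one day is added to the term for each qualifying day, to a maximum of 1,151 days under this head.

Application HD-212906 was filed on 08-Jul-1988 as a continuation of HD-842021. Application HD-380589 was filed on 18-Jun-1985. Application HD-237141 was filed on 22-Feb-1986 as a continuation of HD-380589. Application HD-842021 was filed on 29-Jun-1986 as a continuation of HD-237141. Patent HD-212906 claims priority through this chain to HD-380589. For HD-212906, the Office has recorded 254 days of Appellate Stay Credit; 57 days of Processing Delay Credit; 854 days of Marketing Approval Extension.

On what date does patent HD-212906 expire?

Earliest priority filing: 18 June 1985.
Base term: 18 June 1985 + 24 years → 18 June 2009.
Appellate Stay Credit: +254 days → 27 February 2010.
Processing Delay Credit: +57 days → 25 April 2010.
Marketing Approval Extension: 854 days (within the 1151-day cap) → +854 days → 26 August 2012.

2012-08-26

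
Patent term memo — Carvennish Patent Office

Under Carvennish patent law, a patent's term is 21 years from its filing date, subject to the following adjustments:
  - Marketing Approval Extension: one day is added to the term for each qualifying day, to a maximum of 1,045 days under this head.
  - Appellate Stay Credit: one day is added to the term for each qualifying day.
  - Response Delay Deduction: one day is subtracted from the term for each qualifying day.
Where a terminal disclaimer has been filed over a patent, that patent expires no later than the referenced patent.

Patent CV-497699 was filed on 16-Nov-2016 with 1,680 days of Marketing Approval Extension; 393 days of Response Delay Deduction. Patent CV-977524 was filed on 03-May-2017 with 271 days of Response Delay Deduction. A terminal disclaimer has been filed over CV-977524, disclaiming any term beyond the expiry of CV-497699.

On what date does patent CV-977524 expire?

Natural term of CV-977524:
  Base: filing + 21 years → 3 May 2038.
  Response Delay Deduction: −271 days → 5 August 2037.
Expiry of referenced patent CV-497699:
  Base: filing + 21 years → 16 November 2037.
  Marketing Approval Extension: 1680 days claimed exceeds the 1045-day cap, so +1045 days → 26 September 2040.
  Response Delay Deduction: −393 days → 30 August 2039.
Terminal disclaimer: CV-977524 expires on the earlier of 5 August 2037 and 30 August 2039.

August 5, 2037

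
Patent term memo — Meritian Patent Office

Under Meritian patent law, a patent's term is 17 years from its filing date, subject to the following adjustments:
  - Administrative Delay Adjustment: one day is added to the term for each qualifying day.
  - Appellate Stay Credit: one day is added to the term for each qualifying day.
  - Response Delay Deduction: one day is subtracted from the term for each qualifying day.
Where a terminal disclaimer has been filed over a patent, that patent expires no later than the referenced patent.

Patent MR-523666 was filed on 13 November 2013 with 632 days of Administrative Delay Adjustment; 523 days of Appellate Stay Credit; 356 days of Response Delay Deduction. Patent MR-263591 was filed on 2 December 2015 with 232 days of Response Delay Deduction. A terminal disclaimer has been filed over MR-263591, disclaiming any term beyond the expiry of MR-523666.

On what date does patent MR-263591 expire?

Natural term of MR-263591:
  Base: filing + 17 years → 2 December 2032.
  Response Delay Deduction: −232 days → 14 April 2032.
Expiry of referenced patent MR-523666:
  Base: filing + 17 years → 13 November 2030.
  Administrative Delay Adjustment: +632 days → 6 August 2032.
  Appellate Stay Credit: +523 days → 11 January 2034.
  Response Delay Deduction: −356 days → 20 January 2033.
Terminal disclaimer: MR-263591 expires on the earlier of 14 April 2032 and 20 January 2033.

April 14, 2032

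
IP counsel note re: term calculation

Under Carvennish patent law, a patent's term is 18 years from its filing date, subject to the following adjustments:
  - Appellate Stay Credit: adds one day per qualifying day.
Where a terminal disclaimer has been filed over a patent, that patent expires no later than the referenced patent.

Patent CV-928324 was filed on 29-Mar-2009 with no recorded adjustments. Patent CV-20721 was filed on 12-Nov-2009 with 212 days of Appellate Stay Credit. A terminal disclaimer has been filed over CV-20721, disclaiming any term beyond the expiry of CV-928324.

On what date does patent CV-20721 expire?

Natural term of CV-20721:
  Base: filing + 18 years → 12 November 2027.
  Appellate Stay Credit: +212 days → 11 June 2028.
Expiry of referenced patent CV-928324:
  Base: filing + 18 years → 29 March 2027.
Terminal disclaimer: CV-20721 expires on the earlier of 11 June 2028 and 29 March 2027.

March 29, 2027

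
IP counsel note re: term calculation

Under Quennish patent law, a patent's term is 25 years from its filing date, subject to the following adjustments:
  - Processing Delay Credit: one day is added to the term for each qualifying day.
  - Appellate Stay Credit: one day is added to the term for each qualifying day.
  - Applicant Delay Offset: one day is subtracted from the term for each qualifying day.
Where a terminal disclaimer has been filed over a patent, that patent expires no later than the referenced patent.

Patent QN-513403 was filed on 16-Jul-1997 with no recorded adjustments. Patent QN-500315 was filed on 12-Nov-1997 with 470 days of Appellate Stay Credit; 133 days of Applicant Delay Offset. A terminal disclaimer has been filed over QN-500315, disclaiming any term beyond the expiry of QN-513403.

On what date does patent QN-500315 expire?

Natural term of QN-500315:
  Base: filing + 25 years → 12 November 2022.
  Appellate Stay Credit: +470 days → 25 February 2024.
  Applicant Delay Offset: −133 days → 15 October 2023.
Expiry of referenced patent QN-513403:
  Base: filing + 25 years → 16 July 2022.
Terminal disclaimer: QN-500315 expires on the earlier of 15 October 2023 and 16 July 2022.

2022-07-16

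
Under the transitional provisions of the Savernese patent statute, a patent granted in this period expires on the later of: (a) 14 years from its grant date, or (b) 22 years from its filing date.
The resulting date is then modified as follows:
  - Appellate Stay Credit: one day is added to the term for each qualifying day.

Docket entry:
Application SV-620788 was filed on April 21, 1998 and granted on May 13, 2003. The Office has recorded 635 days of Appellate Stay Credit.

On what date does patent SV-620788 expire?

(a) grant + 14 years → 13 May 2017.
(b) filing + 22 years → 21 April 2020.
Later of the two: 21 April 2020.
Appellate Stay Credit: +635 days → 16 January 2022.

2022-01-16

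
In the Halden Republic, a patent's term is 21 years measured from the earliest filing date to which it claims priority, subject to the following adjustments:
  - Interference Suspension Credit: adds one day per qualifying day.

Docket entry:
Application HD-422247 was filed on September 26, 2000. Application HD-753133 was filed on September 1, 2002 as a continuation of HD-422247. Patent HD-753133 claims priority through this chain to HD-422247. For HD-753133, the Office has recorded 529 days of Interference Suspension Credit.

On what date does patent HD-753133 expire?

Earliest priority filing: 26 September 2000.
Base term: 26 September 2000 + 21 years → 26 September 2021.
Interference Suspension Credit: +529 days → 9 March 2023.

2023-03-09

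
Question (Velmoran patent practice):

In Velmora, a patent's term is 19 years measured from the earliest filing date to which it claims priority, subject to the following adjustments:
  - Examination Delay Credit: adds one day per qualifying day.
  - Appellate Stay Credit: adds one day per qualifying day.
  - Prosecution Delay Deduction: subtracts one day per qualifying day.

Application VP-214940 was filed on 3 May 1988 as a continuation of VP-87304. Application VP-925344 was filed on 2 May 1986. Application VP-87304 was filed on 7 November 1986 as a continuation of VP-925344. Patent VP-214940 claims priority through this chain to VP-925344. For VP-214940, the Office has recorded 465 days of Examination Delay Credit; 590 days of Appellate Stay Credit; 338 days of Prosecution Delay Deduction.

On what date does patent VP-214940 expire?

Earliest priority filing: 2 May 1986.
Base term: 2 May 1986 + 19 years → 2 May 2005.
Examination Delay Credit: +465 days → 10 August 2006.
Appellate Stay Credit: +590 days → 22 March 2008.
Prosecution Delay Deduction: −338 days → 19 April 2007.

April 19, 2007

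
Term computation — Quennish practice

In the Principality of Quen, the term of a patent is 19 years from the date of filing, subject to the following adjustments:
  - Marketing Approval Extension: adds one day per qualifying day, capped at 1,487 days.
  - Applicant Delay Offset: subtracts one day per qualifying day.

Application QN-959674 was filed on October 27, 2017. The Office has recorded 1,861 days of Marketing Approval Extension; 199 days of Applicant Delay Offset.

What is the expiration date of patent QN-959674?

Base term: filing date + 19 years → 27 October 2036.
Marketing Approval Extension: 1861 days claimed exceeds the 1487-day cap, so +1487 days → 22 November 2040.
Applicant Delay Offset: −199 days → 7 May 2040.

2040-05-07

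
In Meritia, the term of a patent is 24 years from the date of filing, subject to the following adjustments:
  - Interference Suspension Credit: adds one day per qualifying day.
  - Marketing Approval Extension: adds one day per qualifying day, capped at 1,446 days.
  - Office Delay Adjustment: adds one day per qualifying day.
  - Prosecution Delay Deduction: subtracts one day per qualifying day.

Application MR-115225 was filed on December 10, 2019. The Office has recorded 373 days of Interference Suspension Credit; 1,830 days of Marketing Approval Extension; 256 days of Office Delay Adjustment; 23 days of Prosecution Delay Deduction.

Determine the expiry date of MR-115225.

Base term: filing date + 24 years → 10 December 2043.
Interference Suspension Credit: +373 days → 17 December 2044.
Marketing Approval Extension: 1830 days claimed exceeds the 1446-day cap, so +1446 days → 2 December 2048.
Office Delay Adjustment: +256 days → 15 August 2049.
Prosecution Delay Deduction: −23 days → 23 July 2049.

July 23, 2049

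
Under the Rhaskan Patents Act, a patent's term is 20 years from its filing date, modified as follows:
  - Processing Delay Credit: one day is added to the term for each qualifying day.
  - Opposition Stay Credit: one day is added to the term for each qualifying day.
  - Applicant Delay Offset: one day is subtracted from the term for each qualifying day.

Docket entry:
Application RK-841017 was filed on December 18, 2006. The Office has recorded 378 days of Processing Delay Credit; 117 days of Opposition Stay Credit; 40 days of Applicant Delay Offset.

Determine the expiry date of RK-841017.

March 17, 2028

Base term: filing date + 20 years → 18 December 2026.
Processing Delay Credit: +378 days → 31 December 2027.
Opposition Stay Credit: +117 days → 26 April 2028.
Applicant Delay Offset: −40 days → 17 March 2028.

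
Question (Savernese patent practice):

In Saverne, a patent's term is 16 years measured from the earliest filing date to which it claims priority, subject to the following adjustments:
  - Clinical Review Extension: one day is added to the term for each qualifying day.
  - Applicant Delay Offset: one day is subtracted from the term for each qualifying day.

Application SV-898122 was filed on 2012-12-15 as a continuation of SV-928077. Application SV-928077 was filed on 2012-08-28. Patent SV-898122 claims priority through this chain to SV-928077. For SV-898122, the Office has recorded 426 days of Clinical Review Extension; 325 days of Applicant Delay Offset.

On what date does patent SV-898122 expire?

2028-12-07

Earliest priority filing: 28 August 2012.
Base term: 28 August 2012 + 16 years → 28 August 2028.
Clinical Review Extension: +426 days → 28 October 2029.
Applicant Delay Offset: −325 days → 7 December 2028.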